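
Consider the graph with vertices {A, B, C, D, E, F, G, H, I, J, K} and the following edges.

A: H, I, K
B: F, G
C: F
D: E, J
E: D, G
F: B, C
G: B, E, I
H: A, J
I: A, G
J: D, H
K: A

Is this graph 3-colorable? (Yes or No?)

The chromatic number is 3. The cycle H-A-I-G-E-D-J-H has odd length 7, so it cannot be 2-colored; at least 3 colors are needed.
3 colors suffice: A=1, B=2, C=2, D=1, E=2, F=1, G=1, H=3, I=2, J=2, K=2.
That is already a proper 3-coloring.

Yes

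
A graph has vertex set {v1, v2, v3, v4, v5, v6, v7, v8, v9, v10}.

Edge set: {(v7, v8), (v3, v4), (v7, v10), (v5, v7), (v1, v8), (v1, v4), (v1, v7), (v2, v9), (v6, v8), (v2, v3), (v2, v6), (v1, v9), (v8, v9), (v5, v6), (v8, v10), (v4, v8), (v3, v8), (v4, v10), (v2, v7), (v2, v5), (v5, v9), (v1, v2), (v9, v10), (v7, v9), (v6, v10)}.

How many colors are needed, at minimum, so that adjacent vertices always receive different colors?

v1, v2, v7, v9 are mutually adjacent (a clique of size 4), so at least 4 colors are needed.
4 colors suffice: color red → {v2, v8}; color blue → {v4, v6, v7}; color green → {v3, v9}; color yellow → {v1, v5, v10}. Each edge has distinct colors on its endpoints.

4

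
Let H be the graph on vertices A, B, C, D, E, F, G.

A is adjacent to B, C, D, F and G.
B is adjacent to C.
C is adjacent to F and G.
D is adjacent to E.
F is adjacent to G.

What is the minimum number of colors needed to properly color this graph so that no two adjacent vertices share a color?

4

A, C, F, G form a clique, so at least 4 colors are needed.
4 colors suffice: A=1, B=3, C=2, D=2, E=1, F=4, G=3. No two adjacent vertices share a color.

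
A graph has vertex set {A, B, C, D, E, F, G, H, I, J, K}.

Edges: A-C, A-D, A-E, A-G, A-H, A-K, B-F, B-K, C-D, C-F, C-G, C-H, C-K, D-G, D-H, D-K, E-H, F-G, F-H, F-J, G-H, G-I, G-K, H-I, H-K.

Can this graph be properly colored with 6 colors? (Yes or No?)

Yes

The chromatic number is 6. A, C, D, G, H, K form a clique, so at least 6 colors are needed.
One proper 6-coloring: A=3, B=1, C=5, D=6, E=2, F=3, G=2, H=1, I=3, J=1, K=4.
That is already a proper 6-coloring.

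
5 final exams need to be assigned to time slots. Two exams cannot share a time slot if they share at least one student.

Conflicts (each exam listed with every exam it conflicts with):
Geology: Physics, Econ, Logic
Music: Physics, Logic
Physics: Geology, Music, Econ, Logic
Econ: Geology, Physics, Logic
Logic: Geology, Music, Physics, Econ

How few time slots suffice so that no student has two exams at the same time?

Geology, Physics, Econ, Logic all conflict with each other, so at least 4 time slots are needed.
4 time slots suffice: time slot 1 → {Logic}; time slot 2 → {Physics}; time slot 3 → {Music, Econ}; time slot 4 → {Geology}. Every pair that conflicts lands in different time slots.

4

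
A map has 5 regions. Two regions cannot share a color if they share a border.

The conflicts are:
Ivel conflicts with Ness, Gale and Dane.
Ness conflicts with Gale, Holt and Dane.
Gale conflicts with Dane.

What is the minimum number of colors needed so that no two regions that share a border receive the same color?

4

Ivel, Ness, Gale, Dane all conflict with each other, so at least 4 colors are needed.
4 colors suffice: color 1 → {Ness}; color 2 → {Ivel, Holt}; color 3 → {Dane}; color 4 → {Gale}. No two conflicting regions share a color.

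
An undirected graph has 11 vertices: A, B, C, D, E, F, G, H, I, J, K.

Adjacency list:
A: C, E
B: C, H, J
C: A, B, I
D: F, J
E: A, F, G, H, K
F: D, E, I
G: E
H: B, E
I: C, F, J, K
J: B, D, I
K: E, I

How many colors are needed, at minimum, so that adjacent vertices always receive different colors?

3

The cycle A-E-K-I-C-A has odd length 5, so it cannot be 2-colored; at least 3 colors are needed.
A valid assignment using 3 colors: A=3, B=1, C=2, D=1, E=1, F=2, G=2, H=2, I=1, J=2, K=2. No two adjacent vertices share a color.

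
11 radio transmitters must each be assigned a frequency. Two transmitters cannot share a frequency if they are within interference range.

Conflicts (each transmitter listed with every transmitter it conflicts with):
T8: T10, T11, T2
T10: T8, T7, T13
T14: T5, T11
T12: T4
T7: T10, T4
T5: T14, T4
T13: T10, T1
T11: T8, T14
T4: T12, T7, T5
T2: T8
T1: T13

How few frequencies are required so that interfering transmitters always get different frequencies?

The cycle T7-T4-T5-T14-T11-T8-T10-T7 has odd length 7, so it cannot be 2-colored; at least 3 frequencies are needed.
3 frequencies suffice: T8=1, T10=2, T14=1, T12=2, T7=3, T5=2, T13=1, T11=2, T4=1, T2=2, T1=2. Each listed conflict is separated.

3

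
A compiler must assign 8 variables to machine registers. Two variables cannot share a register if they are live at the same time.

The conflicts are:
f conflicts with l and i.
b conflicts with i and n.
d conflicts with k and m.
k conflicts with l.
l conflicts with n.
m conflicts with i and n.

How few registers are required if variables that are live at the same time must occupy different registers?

The cycle m-d-k-l-n-m has odd length 5, so it cannot be 2-colored; at least 3 registers are needed.
3 registers suffice: register 1 → {k, i, n}; register 2 → {b, l, m}; register 3 → {f, d}. Each listed conflict is separated.

3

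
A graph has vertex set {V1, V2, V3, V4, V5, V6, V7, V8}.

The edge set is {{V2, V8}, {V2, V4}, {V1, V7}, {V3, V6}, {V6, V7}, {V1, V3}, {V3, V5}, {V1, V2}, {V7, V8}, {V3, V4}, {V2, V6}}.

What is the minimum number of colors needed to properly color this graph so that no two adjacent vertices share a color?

V1 and V7 are adjacent, so at least 2 colors are needed.
2 colors suffice: color 1 → {V2, V3, V7}; color 2 → {V1, V4, V5, V6, V8}. Every edge joins two different colors.

2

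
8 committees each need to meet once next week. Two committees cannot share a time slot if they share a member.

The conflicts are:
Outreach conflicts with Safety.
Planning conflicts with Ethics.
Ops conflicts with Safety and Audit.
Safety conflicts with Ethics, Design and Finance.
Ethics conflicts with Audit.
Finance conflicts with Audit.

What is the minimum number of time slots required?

Safety and Design conflict, so at least 2 time slots are needed.
2 time slots suffice: time slot 1 → {Planning, Safety, Audit}; time slot 2 → {Outreach, Ops, Ethics, Design, Finance}. No two conflicting committees share a time slot.

2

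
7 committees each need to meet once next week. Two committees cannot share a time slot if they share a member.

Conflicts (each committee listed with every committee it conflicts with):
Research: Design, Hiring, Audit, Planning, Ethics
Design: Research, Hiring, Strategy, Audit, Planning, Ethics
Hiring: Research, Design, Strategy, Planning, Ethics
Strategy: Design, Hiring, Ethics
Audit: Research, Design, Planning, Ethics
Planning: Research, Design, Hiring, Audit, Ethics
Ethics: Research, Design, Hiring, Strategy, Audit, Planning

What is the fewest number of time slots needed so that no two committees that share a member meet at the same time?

5

Research, Design, Audit, Planning, Ethics all conflict with each other, so at least 5 time slots are needed.
5 time slots suffice: time slot 1 → {Design}; time slot 2 → {Ethics}; time slot 3 → {Hiring, Audit}; time slot 4 → {Research, Strategy}; time slot 5 → {Planning}. No two conflicting committees share a time slot.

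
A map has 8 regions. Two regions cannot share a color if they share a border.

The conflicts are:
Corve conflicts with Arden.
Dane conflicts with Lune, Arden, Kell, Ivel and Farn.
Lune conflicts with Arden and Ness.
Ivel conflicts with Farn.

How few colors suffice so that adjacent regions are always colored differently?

Dane, Lune, Arden all conflict with each other, so at least 3 colors are needed.
3 colors suffice: Corve=1, Dane=1, Lune=3, Arden=2, Kell=2, Ivel=3, Ness=1, Farn=2. Each listed conflict is separated.

3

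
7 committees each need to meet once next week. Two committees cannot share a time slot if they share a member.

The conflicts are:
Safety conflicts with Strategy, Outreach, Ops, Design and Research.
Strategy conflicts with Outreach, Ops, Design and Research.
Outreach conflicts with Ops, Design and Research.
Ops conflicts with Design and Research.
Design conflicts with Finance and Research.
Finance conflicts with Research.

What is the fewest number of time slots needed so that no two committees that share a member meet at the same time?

Safety, Strategy, Outreach, Ops, Design, Research are mutually in conflict, so at least 6 time slots are needed.
6 time slots suffice: time slot 1 → {Design}; time slot 2 → {Research}; time slot 3 → {Ops, Finance}; time slot 4 → {Outreach}; time slot 5 → {Strategy}; time slot 6 → {Safety}. Every pair that conflicts lands in different time slots.

6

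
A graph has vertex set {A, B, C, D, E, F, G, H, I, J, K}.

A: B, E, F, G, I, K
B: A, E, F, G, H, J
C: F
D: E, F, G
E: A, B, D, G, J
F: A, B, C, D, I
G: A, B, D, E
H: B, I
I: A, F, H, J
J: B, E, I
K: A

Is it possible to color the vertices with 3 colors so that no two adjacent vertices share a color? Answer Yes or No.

A, B, E, G are mutually adjacent (a clique of size 4), so at least 4 colors are needed.
So 3 colors are not enough.

No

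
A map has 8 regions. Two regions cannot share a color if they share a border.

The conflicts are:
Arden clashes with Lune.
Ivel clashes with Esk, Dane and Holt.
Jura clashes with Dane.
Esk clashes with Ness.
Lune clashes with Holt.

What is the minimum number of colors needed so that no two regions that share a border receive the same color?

2

Lune and Holt conflict, so at least 2 colors are needed.
2 colors suffice: color 1 → {Ivel, Jura, Ness, Lune}; color 2 → {Arden, Esk, Dane, Holt}. Each listed conflict is separated.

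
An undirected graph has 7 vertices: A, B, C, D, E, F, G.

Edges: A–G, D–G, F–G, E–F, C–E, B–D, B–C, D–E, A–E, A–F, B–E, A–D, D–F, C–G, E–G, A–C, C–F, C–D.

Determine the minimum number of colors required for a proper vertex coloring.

6

A, C, D, E, F, G form a clique, so at least 6 colors are needed.
One proper 6-coloring: A=5, B=4, C=3, D=2, E=1, F=6, G=4. Every edge joins two different colors.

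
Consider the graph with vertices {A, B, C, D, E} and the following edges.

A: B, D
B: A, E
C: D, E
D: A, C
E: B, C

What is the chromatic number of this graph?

3

The cycle E-C-D-A-B-E has odd length 5, so it cannot be 2-colored; at least 3 colors are needed.
3 colors suffice: color 1 → {B, D}; color 2 → {A, C}; color 3 → {E}. Every edge joins two different colors.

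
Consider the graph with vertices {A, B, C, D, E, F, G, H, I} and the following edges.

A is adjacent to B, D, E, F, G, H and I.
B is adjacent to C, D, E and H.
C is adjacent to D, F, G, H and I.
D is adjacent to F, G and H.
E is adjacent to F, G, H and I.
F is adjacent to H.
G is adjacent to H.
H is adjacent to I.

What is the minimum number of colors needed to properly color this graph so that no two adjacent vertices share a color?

A, E, F, H are mutually adjacent (a clique of size 4), so at least 4 colors are needed.
A valid assignment using 4 colors: A=2, B=4, C=2, D=3, E=3, F=4, G=4, H=1, I=4. No two adjacent vertices share a color.

4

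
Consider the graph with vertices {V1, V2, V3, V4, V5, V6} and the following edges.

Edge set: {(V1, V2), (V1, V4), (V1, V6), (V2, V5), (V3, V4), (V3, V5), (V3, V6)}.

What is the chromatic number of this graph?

3

The cycle V4-V3-V5-V2-V1-V4 has odd length 5, so it cannot be 2-colored; at least 3 colors are needed.
3 colors suffice: color red → {V1, V3}; color blue → {V4, V5, V6}; color green → {V2}. No two adjacent vertices share a color.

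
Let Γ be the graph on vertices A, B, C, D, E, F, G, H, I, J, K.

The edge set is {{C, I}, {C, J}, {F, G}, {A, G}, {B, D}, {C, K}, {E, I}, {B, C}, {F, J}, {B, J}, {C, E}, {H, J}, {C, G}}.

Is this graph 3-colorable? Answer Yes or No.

Yes

The chromatic number is 3. C, E, I are pairwise adjacent, so at least 3 colors are needed.
3 colors suffice: color 1 → {A, C, D, F, H}; color 2 → {E, G, J, K}; color 3 → {B, I}.
That is already a proper 3-coloring.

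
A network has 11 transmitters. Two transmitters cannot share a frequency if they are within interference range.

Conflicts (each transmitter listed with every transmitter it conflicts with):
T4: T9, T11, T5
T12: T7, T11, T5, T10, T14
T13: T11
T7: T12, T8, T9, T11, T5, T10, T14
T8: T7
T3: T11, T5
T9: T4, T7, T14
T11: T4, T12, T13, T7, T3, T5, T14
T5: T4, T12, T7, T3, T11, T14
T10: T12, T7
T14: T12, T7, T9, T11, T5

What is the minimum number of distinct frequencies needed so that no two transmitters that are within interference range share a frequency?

5

T12, T7, T11, T5, T14 all conflict with each other, so at least 5 frequencies are needed.
5 frequencies suffice: frequency 1 → {T8, T9, T11, T10}; frequency 2 → {T4, T13, T7, T3}; frequency 3 → {T5}; frequency 4 → {T12}; frequency 5 → {T14}. Each listed conflict is separated.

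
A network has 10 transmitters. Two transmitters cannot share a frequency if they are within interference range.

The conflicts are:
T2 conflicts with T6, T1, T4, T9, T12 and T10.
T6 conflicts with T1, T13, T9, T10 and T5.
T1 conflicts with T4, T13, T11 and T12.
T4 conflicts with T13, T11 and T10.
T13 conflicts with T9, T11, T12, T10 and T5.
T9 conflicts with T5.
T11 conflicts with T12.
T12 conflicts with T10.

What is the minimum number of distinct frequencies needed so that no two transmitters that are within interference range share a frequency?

4

T1, T13, T11, T12 pairwise conflict, so at least 4 frequencies are needed.
4 frequencies suffice: frequency 1 → {T2, T13}; frequency 2 → {T1, T9, T10}; frequency 3 → {T6, T4, T12}; frequency 4 → {T11, T5}. No two conflicting transmitters share a frequency.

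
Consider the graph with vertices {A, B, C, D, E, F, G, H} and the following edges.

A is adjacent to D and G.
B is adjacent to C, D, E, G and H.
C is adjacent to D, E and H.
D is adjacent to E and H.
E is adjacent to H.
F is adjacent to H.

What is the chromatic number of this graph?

B, C, D, E, H are mutually adjacent (a clique of size 5), so at least 5 colors are needed.
One proper 5-coloring: A=blue, B=blue, C=yellow, D=red, E=purple, F=red, G=red, H=green. Every edge joins two different colors.

5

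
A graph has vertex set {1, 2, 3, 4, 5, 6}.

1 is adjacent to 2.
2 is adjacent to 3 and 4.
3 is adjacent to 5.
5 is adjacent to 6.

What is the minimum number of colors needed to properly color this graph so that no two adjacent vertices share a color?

2

5 and 6 are adjacent, so at least 2 colors are needed.
2 colors suffice: 1=blue, 2=red, 3=blue, 4=blue, 5=red, 6=blue. No two adjacent vertices share a color.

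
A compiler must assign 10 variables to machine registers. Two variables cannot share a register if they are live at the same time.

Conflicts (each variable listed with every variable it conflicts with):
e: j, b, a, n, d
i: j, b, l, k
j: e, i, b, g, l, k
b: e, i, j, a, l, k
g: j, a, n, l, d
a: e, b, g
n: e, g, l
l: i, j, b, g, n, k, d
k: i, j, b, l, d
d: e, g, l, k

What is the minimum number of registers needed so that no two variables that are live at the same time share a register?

i, j, b, l, k are mutually in conflict, so at least 5 registers are needed.
5 registers suffice: register 1 → {e, l}; register 2 → {j, a, n, d}; register 3 → {b, g}; register 4 → {k}; register 5 → {i}. Every pair that conflicts lands in different registers.

5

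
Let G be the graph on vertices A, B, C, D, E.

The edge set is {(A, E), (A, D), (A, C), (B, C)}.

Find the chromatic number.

A and C are adjacent, so at least 2 colors are needed.
2 colors suffice: color red → {A, B}; color blue → {C, D, E}. No two adjacent vertices share a color.

2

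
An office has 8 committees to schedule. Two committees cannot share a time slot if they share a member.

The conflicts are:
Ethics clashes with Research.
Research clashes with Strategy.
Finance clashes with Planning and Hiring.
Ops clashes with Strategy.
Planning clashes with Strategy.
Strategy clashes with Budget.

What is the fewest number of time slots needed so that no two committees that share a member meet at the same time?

Finance and Hiring conflict, so at least 2 time slots are needed.
2 time slots suffice: Ethics=1, Research=2, Finance=1, Ops=2, Planning=2, Strategy=1, Budget=2, Hiring=2. Every pair that conflicts lands in different time slots.

2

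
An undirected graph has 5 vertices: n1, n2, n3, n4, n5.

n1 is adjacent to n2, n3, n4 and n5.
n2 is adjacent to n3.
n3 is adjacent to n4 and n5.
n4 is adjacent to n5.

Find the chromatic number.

4

n1, n3, n4, n5 are mutually adjacent (a clique of size 4), so at least 4 colors are needed.
4 colors suffice: color R → {n3}; color B → {n1}; color G → {n2, n5}; color Y → {n4}. Every edge joins two different colors.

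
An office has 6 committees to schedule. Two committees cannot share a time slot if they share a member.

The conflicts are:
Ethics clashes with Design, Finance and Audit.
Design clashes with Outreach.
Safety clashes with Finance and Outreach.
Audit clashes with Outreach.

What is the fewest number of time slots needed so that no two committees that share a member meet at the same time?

3

The cycle Outreach-Safety-Finance-Ethics-Audit-Outreach has odd length 5, so it cannot be 2-colored; at least 3 time slots are needed.
A valid assignment using 3 time slots: Ethics=1, Design=2, Safety=3, Finance=2, Audit=2, Outreach=1. No two conflicting committees share a time slot.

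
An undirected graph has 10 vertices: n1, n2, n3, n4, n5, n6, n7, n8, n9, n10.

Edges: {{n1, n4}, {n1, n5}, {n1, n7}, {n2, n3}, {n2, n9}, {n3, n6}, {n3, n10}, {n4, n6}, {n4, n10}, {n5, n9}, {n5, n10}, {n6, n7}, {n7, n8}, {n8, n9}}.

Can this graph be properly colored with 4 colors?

Yes

The chromatic number is 3. The cycle n9-n5-n1-n7-n8-n9 has odd length 5, so it cannot be 2-colored; at least 3 colors are needed.
A valid assignment using 3 colors: n1=1, n2=2, n3=1, n4=2, n5=2, n6=3, n7=2, n8=3, n9=1, n10=3.
Since 4 ≥ 3, a proper 4-coloring certainly exists.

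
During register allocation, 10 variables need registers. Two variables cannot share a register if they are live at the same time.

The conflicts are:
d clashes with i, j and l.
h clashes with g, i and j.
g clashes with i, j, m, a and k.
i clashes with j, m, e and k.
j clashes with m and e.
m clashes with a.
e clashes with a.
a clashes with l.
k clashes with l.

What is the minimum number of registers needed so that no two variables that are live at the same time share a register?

g, i, j, m are mutually in conflict, so at least 4 registers are needed.
4 registers suffice: register 1 → {i, a}; register 2 → {d, g, e}; register 3 → {j, k}; register 4 → {h, m, l}. Every pair that conflicts lands in different registers.

4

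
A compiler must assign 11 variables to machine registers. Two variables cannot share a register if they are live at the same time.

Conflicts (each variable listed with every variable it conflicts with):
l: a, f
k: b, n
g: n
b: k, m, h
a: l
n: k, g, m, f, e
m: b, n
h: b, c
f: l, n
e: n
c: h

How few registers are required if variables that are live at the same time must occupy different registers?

2

n and f conflict, so at least 2 registers are needed.
Using 2 registers: l=1, k=2, g=2, b=1, a=2, n=1, m=2, h=2, f=2, e=2, c=1. No two conflicting variables share a register.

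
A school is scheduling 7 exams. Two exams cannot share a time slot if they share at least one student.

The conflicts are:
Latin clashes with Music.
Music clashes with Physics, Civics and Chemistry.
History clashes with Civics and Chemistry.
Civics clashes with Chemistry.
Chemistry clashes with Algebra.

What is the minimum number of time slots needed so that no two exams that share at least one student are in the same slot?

3

Music, Civics, Chemistry all conflict with each other, so at least 3 time slots are needed.
Using 3 time slots: Latin=2, Music=1, Physics=2, History=1, Civics=3, Chemistry=2, Algebra=1. Every pair that conflicts lands in different time slots.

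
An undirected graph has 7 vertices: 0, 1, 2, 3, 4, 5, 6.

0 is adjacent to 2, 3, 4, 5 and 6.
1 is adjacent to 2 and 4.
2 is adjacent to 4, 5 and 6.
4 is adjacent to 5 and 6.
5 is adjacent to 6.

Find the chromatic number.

5

0, 2, 4, 5, 6 are pairwise adjacent (a clique of size 5), so at least 5 colors are needed.
5 colors suffice: 0=green, 1=green, 2=blue, 3=red, 4=red, 5=yellow, 6=purple. No two adjacent vertices share a color.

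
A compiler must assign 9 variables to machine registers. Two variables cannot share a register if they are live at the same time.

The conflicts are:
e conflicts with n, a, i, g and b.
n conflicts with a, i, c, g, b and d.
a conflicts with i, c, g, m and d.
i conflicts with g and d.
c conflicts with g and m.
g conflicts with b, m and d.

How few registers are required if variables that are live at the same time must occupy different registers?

5

n, a, i, g, d are mutually in conflict, so at least 5 registers are needed.
5 registers suffice: register 1 → {g}; register 2 → {n, m}; register 3 → {a, b}; register 4 → {i, c}; register 5 → {e, d}. Each listed conflict is separated.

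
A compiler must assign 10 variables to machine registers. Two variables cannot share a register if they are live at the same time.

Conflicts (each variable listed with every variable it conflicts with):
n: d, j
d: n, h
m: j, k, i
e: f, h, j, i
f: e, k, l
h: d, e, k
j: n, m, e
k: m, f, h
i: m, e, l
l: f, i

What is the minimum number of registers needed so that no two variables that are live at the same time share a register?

The cycle k-f-l-i-m-k has odd length 5, so it cannot be 2-colored; at least 3 registers are needed.
3 registers suffice: n=1, d=2, m=1, e=1, f=3, h=3, j=2, k=2, i=2, l=1. Each listed conflict is separated.

3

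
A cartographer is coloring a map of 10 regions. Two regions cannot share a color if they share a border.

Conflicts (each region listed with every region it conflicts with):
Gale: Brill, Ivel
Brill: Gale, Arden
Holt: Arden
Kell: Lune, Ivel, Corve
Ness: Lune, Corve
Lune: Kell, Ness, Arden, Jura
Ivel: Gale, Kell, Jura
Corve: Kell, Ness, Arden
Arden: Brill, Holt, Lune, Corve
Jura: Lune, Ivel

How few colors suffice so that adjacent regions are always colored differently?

Lune and Jura conflict, so at least 2 colors are needed.
2 colors suffice: color 1 → {Brill, Holt, Lune, Ivel, Corve}; color 2 → {Gale, Kell, Ness, Arden, Jura}. No two conflicting regions share a color.

2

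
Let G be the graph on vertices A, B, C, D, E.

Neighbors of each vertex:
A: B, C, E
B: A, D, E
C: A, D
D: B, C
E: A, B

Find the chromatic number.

3

A, B, E are mutually adjacent, so at least 3 colors are needed.
3 colors suffice: color red → {A, D}; color blue → {B, C}; color green → {E}. Each edge has distinct colors on its endpoints.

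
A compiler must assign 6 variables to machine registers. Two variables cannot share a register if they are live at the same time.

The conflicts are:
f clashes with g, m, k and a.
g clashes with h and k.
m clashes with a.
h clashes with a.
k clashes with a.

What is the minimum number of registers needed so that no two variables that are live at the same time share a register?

3

f, k, a all conflict with each other, so at least 3 registers are needed.
A valid assignment using 3 registers: f=2, g=1, m=3, h=2, k=3, a=1. Every pair that conflicts lands in different registers.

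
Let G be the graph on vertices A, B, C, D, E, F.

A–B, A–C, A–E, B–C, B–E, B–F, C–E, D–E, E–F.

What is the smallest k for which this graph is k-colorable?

4

A, B, C, E are mutually adjacent (a clique of size 4), so at least 4 colors are needed.
A valid assignment using 4 colors: A=yellow, B=blue, C=green, D=blue, E=red, F=green. Each edge has distinct colors on its endpoints.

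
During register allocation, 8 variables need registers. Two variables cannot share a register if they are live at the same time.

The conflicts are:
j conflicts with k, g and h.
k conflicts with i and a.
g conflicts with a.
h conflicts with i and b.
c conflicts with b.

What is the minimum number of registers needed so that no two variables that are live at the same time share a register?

g and a conflict, so at least 2 registers are needed.
2 registers suffice: register 1 → {j, i, a, b}; register 2 → {k, g, h, c}. Every pair that conflicts lands in different registers.

2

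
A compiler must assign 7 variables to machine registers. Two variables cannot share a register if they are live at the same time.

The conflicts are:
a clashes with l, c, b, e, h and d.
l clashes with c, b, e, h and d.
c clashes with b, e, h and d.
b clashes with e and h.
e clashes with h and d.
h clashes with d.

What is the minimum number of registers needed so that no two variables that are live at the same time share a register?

6

a, l, c, b, e, h are mutually in conflict, so at least 6 registers are needed.
A valid assignment using 6 registers: a=5, l=2, c=1, b=6, e=4, h=3, d=6. Each listed conflict is separated.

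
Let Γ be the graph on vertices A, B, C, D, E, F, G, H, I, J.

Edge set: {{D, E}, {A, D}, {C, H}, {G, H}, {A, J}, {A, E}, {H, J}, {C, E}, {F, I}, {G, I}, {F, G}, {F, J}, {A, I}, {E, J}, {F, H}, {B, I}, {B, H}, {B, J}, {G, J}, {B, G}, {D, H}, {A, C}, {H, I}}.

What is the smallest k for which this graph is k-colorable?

4

F, G, H, I are pairwise adjacent (a clique of size 4), so at least 4 colors are needed.
One proper 4-coloring: A=1, B=4, C=2, D=2, E=3, F=4, G=3, H=1, I=2, J=2. Each edge has distinct colors on its endpoints.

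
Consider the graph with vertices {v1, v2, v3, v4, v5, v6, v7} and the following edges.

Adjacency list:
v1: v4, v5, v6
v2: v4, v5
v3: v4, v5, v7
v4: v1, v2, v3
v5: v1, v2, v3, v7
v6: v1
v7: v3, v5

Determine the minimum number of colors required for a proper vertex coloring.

3

v3, v5, v7 are mutually adjacent, so at least 3 colors are needed.
3 colors suffice: v1=2, v2=2, v3=2, v4=1, v5=1, v6=1, v7=3. No two adjacent vertices share a color.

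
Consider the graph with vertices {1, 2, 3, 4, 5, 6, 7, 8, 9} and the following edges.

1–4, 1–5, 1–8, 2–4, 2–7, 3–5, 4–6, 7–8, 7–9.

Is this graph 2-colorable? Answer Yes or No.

No

The cycle 2-4-1-8-7-2 has odd length 5, so it cannot be 2-colored; at least 3 colors are needed.
So 2 colors are not enough.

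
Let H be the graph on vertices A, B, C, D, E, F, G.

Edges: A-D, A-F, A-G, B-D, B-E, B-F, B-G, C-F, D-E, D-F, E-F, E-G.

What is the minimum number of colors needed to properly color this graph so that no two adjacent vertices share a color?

4

B, D, E, F are mutually adjacent (a clique of size 4), so at least 4 colors are needed.
4 colors suffice: color red → {F, G}; color blue → {A, B, C}; color green → {D}; color yellow → {E}. Every edge joins two different colors.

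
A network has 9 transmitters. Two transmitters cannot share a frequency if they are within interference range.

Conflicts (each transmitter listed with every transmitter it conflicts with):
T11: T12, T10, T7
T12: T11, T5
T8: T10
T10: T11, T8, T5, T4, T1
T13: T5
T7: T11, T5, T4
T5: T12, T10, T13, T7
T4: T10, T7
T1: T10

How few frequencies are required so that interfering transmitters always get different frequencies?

T11 and T12 conflict, so at least 2 frequencies are needed.
2 frequencies suffice: frequency 1 → {T12, T10, T13, T7}; frequency 2 → {T11, T8, T5, T4, T1}. Each listed conflict is separated.

2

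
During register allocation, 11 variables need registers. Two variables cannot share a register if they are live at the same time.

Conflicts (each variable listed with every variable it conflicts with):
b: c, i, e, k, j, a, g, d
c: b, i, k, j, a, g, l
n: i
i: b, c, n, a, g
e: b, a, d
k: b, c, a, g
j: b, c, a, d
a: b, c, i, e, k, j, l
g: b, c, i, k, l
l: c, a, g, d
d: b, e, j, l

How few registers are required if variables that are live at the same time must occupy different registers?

4

b, c, k, a all conflict with each other, so at least 4 registers are needed.
4 registers suffice: register 1 → {b, n, l}; register 2 → {c, d}; register 3 → {a, g}; register 4 → {i, e, k, j}. Every pair that conflicts lands in different registers.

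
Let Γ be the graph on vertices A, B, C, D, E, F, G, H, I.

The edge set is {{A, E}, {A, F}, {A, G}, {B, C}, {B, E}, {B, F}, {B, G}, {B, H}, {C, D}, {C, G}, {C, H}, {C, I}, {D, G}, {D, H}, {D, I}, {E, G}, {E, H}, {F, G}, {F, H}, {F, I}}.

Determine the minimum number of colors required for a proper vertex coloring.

B, E, H are pairwise adjacent, so at least 3 colors are needed.
3 colors suffice: color 1 → {G, H, I}; color 2 → {A, B, D}; color 3 → {C, E, F}. Each edge has distinct colors on its endpoints.

3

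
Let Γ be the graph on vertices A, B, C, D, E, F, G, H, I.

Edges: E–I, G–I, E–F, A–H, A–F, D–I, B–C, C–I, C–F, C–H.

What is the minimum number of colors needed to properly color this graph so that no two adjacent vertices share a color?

2

E and F are adjacent, so at least 2 colors are needed.
One proper 2-coloring: A=1, B=2, C=1, D=1, E=1, F=2, G=1, H=2, I=2. No two adjacent vertices share a color.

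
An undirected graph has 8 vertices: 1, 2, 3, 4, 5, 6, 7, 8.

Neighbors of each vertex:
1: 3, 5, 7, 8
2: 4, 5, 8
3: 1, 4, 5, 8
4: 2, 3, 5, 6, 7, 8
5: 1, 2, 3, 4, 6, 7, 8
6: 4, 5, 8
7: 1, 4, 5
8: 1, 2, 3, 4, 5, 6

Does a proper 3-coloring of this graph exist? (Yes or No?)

No

1, 3, 5, 8 form a clique, so at least 4 colors are needed.
So 3 colors are not enough.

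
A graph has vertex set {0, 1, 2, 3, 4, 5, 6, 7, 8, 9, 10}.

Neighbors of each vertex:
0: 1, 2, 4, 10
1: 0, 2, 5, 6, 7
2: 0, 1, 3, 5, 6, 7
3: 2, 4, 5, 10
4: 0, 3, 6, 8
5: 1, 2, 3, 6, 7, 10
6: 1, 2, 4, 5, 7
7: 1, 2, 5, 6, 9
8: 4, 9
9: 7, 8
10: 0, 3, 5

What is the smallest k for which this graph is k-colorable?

5

1, 2, 5, 6, 7 are mutually adjacent (a clique of size 5), so at least 5 colors are needed.
5 colors suffice: 0=b, 1=c, 2=a, 3=c, 4=a, 5=b, 6=d, 7=e, 8=b, 9=a, 10=a. Each edge has distinct colors on its endpoints.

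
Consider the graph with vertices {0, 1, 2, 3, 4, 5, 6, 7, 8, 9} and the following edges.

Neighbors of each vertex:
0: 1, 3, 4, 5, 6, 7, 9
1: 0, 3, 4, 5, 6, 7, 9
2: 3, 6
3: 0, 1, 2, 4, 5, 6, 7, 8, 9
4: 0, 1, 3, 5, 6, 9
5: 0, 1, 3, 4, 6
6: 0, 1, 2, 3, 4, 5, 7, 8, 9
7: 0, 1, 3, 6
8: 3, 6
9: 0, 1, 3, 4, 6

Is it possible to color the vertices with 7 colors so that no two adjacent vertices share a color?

Yes

The chromatic number is 6. 0, 1, 3, 4, 6, 9 form a clique, so at least 6 colors are needed.
A valid assignment using 6 colors: 0=c, 1=d, 2=c, 3=b, 4=e, 5=f, 6=a, 7=e, 8=c, 9=f.
Since 7 ≥ 6, a proper 7-coloring certainly exists.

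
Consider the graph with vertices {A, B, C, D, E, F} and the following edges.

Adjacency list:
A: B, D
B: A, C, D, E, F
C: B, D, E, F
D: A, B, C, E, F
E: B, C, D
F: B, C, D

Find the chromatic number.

B, C, D, E form a clique, so at least 4 colors are needed.
4 colors suffice: color red → {D}; color blue → {B}; color green → {A, C}; color yellow → {E, F}. No two adjacent vertices share a color.

4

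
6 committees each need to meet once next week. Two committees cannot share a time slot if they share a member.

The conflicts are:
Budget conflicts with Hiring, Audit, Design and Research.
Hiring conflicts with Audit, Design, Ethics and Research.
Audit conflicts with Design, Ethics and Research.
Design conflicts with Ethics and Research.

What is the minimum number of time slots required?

Budget, Hiring, Audit, Design, Research are mutually in conflict, so at least 5 time slots are needed.
A valid assignment using 5 time slots: Budget=5, Hiring=1, Audit=3, Design=2, Ethics=4, Research=4. Each listed conflict is separated.

5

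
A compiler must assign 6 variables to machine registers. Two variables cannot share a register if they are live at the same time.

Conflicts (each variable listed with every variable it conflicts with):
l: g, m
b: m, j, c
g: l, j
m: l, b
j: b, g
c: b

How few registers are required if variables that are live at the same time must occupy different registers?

3

The cycle b-j-g-l-m-b has odd length 5, so it cannot be 2-colored; at least 3 registers are needed.
3 registers suffice: register 1 → {b, g}; register 2 → {m, j, c}; register 3 → {l}. Every pair that conflicts lands in different registers.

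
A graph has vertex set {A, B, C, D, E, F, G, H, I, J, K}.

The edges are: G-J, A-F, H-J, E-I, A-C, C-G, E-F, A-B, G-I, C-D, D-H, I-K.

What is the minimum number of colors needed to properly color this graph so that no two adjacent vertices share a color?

3

The cycle D-C-G-J-H-D has odd length 5, so it cannot be 2-colored; at least 3 colors are needed.
3 colors suffice: color red → {A, H, I}; color blue → {B, D, E, G, K}; color green → {C, F, J}. No two adjacent vertices share a color.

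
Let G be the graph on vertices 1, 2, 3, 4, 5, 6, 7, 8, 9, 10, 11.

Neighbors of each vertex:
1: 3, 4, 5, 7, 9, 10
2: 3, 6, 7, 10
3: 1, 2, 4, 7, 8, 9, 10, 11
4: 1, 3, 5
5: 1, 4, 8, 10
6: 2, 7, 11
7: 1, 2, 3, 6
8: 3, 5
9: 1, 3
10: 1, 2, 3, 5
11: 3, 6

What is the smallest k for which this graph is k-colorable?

2, 3, 10 are mutually adjacent, so at least 3 colors are needed.
A valid assignment using 3 colors: 1=b, 2=b, 3=a, 4=c, 5=a, 6=a, 7=c, 8=b, 9=c, 10=c, 11=b. Each edge has distinct colors on its endpoints.

3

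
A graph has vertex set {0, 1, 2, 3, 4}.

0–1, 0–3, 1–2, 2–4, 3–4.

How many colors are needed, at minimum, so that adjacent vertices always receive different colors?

3

The cycle 3-0-1-2-4-3 has odd length 5, so it cannot be 2-colored; at least 3 colors are needed.
One proper 3-coloring: 0=blue, 1=red, 2=blue, 3=green, 4=red. Each edge has distinct colors on its endpoints.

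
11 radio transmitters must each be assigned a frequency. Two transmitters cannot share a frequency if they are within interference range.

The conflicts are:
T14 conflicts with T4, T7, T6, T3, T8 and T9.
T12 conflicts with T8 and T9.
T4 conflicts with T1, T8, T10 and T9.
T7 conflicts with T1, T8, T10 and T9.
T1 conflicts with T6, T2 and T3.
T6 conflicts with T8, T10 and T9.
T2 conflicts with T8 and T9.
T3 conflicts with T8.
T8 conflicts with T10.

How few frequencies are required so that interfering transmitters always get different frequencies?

3

T14, T3, T8 are mutually in conflict, so at least 3 frequencies are needed.
3 frequencies suffice: T14=2, T12=2, T4=3, T7=3, T1=1, T6=3, T2=2, T3=3, T8=1, T10=2, T9=1. No two conflicting transmitters share a frequency.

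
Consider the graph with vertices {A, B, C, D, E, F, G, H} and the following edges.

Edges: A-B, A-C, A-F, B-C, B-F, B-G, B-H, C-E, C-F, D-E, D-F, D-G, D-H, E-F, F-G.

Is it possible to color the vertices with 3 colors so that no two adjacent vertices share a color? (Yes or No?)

No

A, B, C, F are pairwise adjacent (a clique of size 4), so at least 4 colors are needed.
So 3 colors are not enough.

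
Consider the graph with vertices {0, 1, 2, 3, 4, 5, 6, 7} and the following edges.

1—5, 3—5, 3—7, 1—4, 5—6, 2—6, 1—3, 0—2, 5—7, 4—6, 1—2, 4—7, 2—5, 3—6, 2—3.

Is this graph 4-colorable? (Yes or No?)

The chromatic number is 4. 1, 2, 3, 5 are mutually adjacent (a clique of size 4), so at least 4 colors are needed.
A valid assignment using 4 colors: 0=b, 1=d, 2=a, 3=c, 4=a, 5=b, 6=d, 7=d.
That is already a proper 4-coloring.

Yes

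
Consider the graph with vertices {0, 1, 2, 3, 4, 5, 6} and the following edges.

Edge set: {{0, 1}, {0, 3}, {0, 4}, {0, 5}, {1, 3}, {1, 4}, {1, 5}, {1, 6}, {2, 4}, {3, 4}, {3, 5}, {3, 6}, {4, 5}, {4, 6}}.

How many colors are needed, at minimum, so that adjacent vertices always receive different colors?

0, 1, 3, 4, 5 are mutually adjacent (a clique of size 5), so at least 5 colors are needed.
5 colors suffice: color red → {4}; color blue → {2, 3}; color green → {1}; color yellow → {0, 6}; color purple → {5}. No two adjacent vertices share a color.

5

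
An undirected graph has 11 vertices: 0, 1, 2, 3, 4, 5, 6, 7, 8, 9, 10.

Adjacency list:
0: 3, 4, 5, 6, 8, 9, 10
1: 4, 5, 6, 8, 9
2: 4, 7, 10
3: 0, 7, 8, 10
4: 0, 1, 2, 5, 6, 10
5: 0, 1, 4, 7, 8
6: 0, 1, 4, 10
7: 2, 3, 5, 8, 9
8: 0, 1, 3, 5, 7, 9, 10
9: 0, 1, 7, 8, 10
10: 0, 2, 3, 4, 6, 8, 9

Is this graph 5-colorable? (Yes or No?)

Yes

The chromatic number is 4. 0, 8, 9, 10 are mutually adjacent (a clique of size 4), so at least 4 colors are needed.
4 colors suffice: color a → {0, 1, 7}; color b → {5, 10}; color c → {4, 8}; color d → {2, 3, 6, 9}.
Since 5 ≥ 4, a proper 5-coloring certainly exists.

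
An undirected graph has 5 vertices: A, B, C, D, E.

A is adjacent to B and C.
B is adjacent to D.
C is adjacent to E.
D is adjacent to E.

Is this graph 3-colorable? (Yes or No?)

Yes

The chromatic number is 3. The cycle D-E-C-A-B-D has odd length 5, so it cannot be 2-colored; at least 3 colors are needed.
A valid assignment using 3 colors: A=2, B=3, C=1, D=1, E=2.
That is already a proper 3-coloring.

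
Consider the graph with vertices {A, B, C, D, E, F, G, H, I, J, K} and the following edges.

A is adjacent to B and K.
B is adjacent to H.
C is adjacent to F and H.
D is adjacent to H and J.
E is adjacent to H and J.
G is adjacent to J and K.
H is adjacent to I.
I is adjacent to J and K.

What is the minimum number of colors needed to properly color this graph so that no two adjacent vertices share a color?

The cycle I-K-A-B-H-I has odd length 5, so it cannot be 2-colored; at least 3 colors are needed.
A valid assignment using 3 colors: A=blue, B=green, C=blue, D=blue, E=blue, F=red, G=blue, H=red, I=blue, J=red, K=red. Every edge joins two different colors.

3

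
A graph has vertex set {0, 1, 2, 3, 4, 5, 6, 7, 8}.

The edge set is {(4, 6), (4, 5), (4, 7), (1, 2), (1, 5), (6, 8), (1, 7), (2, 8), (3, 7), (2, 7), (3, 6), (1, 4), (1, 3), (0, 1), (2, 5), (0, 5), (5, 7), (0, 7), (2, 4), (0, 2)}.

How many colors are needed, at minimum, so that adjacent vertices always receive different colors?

5

0, 1, 2, 5, 7 form a clique, so at least 5 colors are needed.
One proper 5-coloring: 0=purple, 1=green, 2=blue, 3=blue, 4=purple, 5=yellow, 6=red, 7=red, 8=green. No two adjacent vertices share a color.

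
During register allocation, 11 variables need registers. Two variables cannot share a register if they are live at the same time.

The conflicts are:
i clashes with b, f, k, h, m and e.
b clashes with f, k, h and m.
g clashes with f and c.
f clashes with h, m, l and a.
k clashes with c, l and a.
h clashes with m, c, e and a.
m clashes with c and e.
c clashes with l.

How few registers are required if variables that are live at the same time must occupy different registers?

5

i, b, f, h, m all conflict with each other, so at least 5 registers are needed.
5 registers suffice: i=4, b=5, g=1, f=2, k=1, h=1, m=3, c=2, l=3, e=2, a=3. Each listed conflict is separated.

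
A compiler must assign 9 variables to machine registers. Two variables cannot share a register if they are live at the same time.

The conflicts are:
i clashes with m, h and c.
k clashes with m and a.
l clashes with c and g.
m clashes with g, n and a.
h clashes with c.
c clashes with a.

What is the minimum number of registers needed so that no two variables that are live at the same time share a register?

3

i, h, c are mutually in conflict, so at least 3 registers are needed.
A valid assignment using 3 registers: i=2, k=3, l=2, m=1, h=3, c=1, g=3, n=2, a=2. No two conflicting variables share a register.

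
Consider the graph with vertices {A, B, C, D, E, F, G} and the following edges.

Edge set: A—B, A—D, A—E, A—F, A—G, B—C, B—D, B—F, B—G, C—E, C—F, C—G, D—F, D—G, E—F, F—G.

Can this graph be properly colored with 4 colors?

No

A, B, D, F, G are pairwise adjacent (a clique of size 5), so at least 5 colors are needed.
So 4 colors are not enough.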